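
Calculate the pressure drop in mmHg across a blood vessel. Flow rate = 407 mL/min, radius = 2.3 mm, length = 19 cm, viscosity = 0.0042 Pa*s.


dP = 8*mu*L*Q / (pi*r^4)
Q = 407 mL/min = 6.78333e-06 m^3/s
dP = 492.578 Pa = 492.578 / 133.322 mmHg = 3.695 mmHg


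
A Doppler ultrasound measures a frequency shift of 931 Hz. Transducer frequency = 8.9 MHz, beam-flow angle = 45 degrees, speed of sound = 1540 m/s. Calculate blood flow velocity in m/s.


v = fd * c / (2 * f0 * cos(theta))
v = 931 * 1540 / (2 * 8.9000e+06 * cos(45))
v = 0.1139 m/s


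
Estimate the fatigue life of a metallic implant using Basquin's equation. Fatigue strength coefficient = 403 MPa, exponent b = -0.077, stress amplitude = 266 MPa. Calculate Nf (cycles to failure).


sigma_a = sigma_f' * (2Nf)^b
2Nf = (sigma_a/sigma_f')^(1/b)
2Nf = (266/403)^(1/-0.077)
2Nf = 220.37441
Nf = 110.2


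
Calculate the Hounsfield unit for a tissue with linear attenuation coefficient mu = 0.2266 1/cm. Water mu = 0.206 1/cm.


HU = ((mu_tissue - mu_water) / mu_water) * 1000
HU = ((0.2266 - 0.206) / 0.206) * 1000
HU = 100


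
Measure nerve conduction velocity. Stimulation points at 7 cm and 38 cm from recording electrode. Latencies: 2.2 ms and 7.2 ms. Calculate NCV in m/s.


Distance = (38 - 7) / 100 = 0.31 m
dt = (7.2 - 2.2) / 1000 = 0.005 s
NCV = dist / dt = 62 m/s


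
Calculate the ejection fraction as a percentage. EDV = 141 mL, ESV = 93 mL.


SV = EDV - ESV = 141 - 93 = 48 mL
EF = SV/EDV * 100 = 48/141 * 100
EF = 34.04%


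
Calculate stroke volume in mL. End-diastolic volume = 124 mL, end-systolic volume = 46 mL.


SV = EDV - ESV
SV = 124 - 46
SV = 78 mL


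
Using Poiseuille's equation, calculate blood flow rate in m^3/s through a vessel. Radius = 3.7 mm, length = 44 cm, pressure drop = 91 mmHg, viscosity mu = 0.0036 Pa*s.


Q = pi*r^4*dP / (8*mu*L)
r = 0.0037 m, L = 0.44 m
dP = 91 mmHg = 12132.302 Pa
Q = 5.6371e-04 m^3/s


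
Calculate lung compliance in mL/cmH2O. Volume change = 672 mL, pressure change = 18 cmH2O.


C = dV / dP
C = 672 / 18
C = 37.33 mL/cmH2O


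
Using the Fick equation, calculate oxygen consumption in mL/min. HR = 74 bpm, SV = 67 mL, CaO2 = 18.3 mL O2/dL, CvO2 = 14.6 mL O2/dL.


CO = HR*SV = 74*67/1000 = 4.958 L/min
a-v O2 diff = 18.3 - 14.6 = 3.7 mL/dL
VO2 = CO * (CaO2-CvO2) * 10 dL/L
VO2 = 4.958 * 3.7 * 10
VO2 = 183.4 mL/min


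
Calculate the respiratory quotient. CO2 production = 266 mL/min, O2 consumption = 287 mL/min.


RQ = VCO2 / VO2
RQ = 266 / 287
RQ = 0.9268


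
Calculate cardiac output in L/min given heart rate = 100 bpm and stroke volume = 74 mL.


CO = HR * SV
CO = 100 * 74 / 1000
CO = 7.4 L/min


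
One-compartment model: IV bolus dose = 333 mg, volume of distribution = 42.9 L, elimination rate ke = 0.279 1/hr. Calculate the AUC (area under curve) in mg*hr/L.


C0 = Dose/Vd = 333/42.9 = 7.76224 mg/L
AUC = C0/ke = 7.76224/0.279
AUC = 27.82 mg*hr/L


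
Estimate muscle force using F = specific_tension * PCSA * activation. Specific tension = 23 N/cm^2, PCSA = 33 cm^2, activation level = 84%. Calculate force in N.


F = sigma * PCSA * activation
F = 23 * 33 * 0.84
F = 637.6 N


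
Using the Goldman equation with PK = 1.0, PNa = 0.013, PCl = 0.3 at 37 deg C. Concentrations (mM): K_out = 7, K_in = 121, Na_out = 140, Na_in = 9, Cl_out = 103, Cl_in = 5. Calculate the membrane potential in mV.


Vm = (RT/F)*ln((PK*Ko + PNa*Nao + PCl*Cli)/(PK*Ki + PNa*Nai + PCl*Clo))
Numer = 10.32, Denom = 152.017
Vm = -71.89 mV


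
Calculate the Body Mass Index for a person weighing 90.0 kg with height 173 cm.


BMI = weight / height^2
height = 173 cm = 1.73 m
BMI = 90.0 / 1.73^2
BMI = 30.07 kg/m^2


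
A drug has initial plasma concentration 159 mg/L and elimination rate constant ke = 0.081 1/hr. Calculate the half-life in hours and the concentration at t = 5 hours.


t_half = ln(2) / ke = 0.693147 / 0.081 = 8.557 hr
C(t) = C0 * exp(-ke*t) = 159 * exp(-0.081*5)
C(5) = 106 mg/L


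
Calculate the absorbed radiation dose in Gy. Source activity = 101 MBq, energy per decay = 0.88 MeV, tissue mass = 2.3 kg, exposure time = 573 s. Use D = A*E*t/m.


A = 101 MBq = 1.0100e+08 Bq
E = 0.88 MeV = 1.40976e-13 J
D = A*E*t/m = 1.0100e+08*1.40976e-13*573/2.3
D = 0.003547 Gy


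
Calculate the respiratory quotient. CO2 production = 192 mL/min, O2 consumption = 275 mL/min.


RQ = VCO2 / VO2
RQ = 192 / 275
RQ = 0.6982


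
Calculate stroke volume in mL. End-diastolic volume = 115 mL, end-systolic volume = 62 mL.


SV = EDV - ESV
SV = 115 - 62
SV = 53 mL


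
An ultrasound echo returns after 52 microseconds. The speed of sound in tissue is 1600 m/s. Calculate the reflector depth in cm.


depth = c * t / 2
t = 52 us = 5.2000e-05 s
depth = 1600 * 5.2000e-05 / 2
depth = 0.0416 m = 4.16 cm


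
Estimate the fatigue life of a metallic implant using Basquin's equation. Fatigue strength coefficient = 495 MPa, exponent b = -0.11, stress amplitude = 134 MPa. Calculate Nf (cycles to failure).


sigma_a = sigma_f' * (2Nf)^b
2Nf = (sigma_a/sigma_f')^(1/b)
2Nf = (134/495)^(1/-0.11)
2Nf = 144242.93
Nf = 7.212e+04


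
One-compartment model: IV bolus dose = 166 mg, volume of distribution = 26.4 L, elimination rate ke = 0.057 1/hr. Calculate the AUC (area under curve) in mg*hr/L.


C0 = Dose/Vd = 166/26.4 = 6.28788 mg/L
AUC = C0/ke = 6.28788/0.057
AUC = 110.3 mg*hr/L


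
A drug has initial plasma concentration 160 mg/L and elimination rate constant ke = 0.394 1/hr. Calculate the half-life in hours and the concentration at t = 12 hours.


t_half = ln(2) / ke = 0.693147 / 0.394 = 1.759 hr
C(t) = C0 * exp(-ke*t) = 160 * exp(-0.394*12)
C(12) = 1.415 mg/L


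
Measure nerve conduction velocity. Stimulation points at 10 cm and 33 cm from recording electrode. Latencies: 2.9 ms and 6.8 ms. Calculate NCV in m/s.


Distance = (33 - 10) / 100 = 0.23 m
dt = (6.8 - 2.9) / 1000 = 0.0039 s
NCV = dist / dt = 58.97 m/s


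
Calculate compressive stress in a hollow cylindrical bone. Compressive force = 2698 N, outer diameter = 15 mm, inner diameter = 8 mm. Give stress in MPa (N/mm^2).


A = pi*(r_o^2 - r_i^2)
r_o = 7.5 mm, r_i = 4 mm
A = 126.449 mm^2
sigma = F/A = 2698 / 126.449
sigma = 21.34 MPa


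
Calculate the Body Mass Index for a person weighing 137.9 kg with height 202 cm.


BMI = weight / height^2
height = 202 cm = 2.02 m
BMI = 137.9 / 2.02^2
BMI = 33.8 kg/m^2


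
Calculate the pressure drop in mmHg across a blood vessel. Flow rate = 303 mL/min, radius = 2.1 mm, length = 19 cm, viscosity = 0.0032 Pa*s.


dP = 8*mu*L*Q / (pi*r^4)
Q = 303 mL/min = 5.05e-06 m^3/s
dP = 402.029 Pa = 402.029 / 133.322 mmHg = 3.015 mmHg


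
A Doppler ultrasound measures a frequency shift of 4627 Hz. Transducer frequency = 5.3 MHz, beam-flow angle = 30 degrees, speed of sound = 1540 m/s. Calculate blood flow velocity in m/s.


v = fd * c / (2 * f0 * cos(theta))
v = 4627 * 1540 / (2 * 5.3000e+06 * cos(30))
v = 0.7762 m/s


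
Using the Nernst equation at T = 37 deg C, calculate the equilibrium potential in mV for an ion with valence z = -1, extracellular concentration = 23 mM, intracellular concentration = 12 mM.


E = (RT/(zF)) * ln(C_out/C_in)
T = 37 + 273.15 = 310.15 K
E = (8.314 * 310.15 / (-1 * 96485)) * ln(23/12)
E = -17.39 mV


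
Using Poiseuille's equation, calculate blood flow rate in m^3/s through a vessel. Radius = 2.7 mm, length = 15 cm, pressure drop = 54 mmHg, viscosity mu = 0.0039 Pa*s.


Q = pi*r^4*dP / (8*mu*L)
r = 0.0027 m, L = 0.15 m
dP = 54 mmHg = 7199.388 Pa
Q = 2.5684e-04 m^3/s


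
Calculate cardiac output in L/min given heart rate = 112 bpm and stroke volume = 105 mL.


CO = HR * SV
CO = 112 * 105 / 1000
CO = 11.76 L/min


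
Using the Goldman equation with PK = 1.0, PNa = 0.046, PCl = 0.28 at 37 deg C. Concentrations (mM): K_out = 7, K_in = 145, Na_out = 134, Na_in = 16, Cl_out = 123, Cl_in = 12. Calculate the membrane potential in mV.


Vm = (RT/F)*ln((PK*Ko + PNa*Nao + PCl*Cli)/(PK*Ki + PNa*Nai + PCl*Clo))
Numer = 16.524, Denom = 180.176
Vm = -63.85 mV


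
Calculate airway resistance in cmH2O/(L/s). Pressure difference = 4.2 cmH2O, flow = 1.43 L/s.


R = dP / flow
R = 4.2 / 1.43
R = 2.937 cmH2O/(L/s)


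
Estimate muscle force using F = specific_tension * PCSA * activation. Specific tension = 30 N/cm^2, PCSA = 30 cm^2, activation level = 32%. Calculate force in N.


F = sigma * PCSA * activation
F = 30 * 30 * 0.32
F = 288 N


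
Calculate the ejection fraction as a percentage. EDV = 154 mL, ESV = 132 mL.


SV = EDV - ESV = 154 - 132 = 22 mL
EF = SV/EDV * 100 = 22/154 * 100
EF = 14.29%


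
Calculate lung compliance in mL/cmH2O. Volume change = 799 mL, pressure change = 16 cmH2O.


C = dV / dP
C = 799 / 16
C = 49.94 mL/cmH2O


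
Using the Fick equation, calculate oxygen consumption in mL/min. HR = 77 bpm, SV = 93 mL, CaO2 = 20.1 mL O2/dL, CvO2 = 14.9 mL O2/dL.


CO = HR*SV = 77*93/1000 = 7.161 L/min
a-v O2 diff = 20.1 - 14.9 = 5.2 mL/dL
VO2 = CO * (CaO2-CvO2) * 10 dL/L
VO2 = 7.161 * 5.2 * 10
VO2 = 372.4 mL/min


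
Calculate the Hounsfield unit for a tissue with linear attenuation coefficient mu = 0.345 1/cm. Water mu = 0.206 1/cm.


HU = ((mu_tissue - mu_water) / mu_water) * 1000
HU = ((0.345 - 0.206) / 0.206) * 1000
HU = 674.8


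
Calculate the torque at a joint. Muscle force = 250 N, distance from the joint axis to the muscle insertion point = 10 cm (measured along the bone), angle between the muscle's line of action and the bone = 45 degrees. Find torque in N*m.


Torque = F * d * sin(theta)   (moment arm = d*sin(theta))
d = 10 cm = 0.1 m
Torque = 250 * 0.1 * sin(45)
Torque = 17.68 N*m


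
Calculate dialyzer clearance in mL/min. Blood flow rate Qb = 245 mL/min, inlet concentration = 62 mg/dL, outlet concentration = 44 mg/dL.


K = Qb * (Cb_in - Cb_out) / Cb_in
K = 245 * (62 - 44) / 62
K = 71.13 mL/min


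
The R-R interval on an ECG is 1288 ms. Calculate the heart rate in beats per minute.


HR = 60 / RR_interval(s)
RR = 1288 ms = 1.288 s
HR = 60 / 1.288 = 46.58 bpm


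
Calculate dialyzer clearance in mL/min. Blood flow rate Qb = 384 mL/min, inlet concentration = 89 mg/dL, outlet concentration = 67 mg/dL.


K = Qb * (Cb_in - Cb_out) / Cb_in
K = 384 * (89 - 67) / 89
K = 94.92 mL/min


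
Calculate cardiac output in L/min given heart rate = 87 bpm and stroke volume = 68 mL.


CO = HR * SV
CO = 87 * 68 / 1000
CO = 5.916 L/min


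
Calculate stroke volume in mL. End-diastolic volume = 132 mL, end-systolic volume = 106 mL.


SV = EDV - ESV
SV = 132 - 106
SV = 26 mL


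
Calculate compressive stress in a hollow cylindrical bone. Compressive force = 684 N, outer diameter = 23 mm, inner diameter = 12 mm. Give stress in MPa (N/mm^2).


A = pi*(r_o^2 - r_i^2)
r_o = 11.5 mm, r_i = 6 mm
A = 302.378 mm^2
sigma = F/A = 684 / 302.378
sigma = 2.262 MPa


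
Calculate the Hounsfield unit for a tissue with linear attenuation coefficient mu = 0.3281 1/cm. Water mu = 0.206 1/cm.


HU = ((mu_tissue - mu_water) / mu_water) * 1000
HU = ((0.3281 - 0.206) / 0.206) * 1000
HU = 592.7


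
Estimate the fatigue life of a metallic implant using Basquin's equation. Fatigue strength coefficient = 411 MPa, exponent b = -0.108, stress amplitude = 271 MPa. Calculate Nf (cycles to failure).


sigma_a = sigma_f' * (2Nf)^b
2Nf = (sigma_a/sigma_f')^(1/b)
2Nf = (271/411)^(1/-0.108)
2Nf = 47.287424
Nf = 23.64


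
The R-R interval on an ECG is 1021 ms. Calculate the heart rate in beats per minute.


HR = 60 / RR_interval(s)
RR = 1021 ms = 1.021 s
HR = 60 / 1.021 = 58.77 bpm


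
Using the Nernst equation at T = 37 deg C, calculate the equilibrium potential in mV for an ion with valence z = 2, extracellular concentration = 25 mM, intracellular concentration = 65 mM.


E = (RT/(zF)) * ln(C_out/C_in)
T = 37 + 273.15 = 310.15 K
E = (8.314 * 310.15 / (2 * 96485)) * ln(25/65)
E = -12.77 mV


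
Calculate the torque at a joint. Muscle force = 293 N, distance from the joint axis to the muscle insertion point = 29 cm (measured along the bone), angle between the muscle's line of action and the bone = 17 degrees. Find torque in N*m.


Torque = F * d * sin(theta)   (moment arm = d*sin(theta))
d = 29 cm = 0.29 m
Torque = 293 * 0.29 * sin(17)
Torque = 24.84 N*m


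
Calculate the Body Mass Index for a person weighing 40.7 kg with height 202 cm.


BMI = weight / height^2
height = 202 cm = 2.02 m
BMI = 40.7 / 2.02^2
BMI = 9.975 kg/m^2


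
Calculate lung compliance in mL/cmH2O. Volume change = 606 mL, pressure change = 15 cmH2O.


C = dV / dP
C = 606 / 15
C = 40.4 mL/cmH2O


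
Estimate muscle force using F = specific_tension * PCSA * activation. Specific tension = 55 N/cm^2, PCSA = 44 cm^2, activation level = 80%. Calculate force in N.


F = sigma * PCSA * activation
F = 55 * 44 * 0.8
F = 1936 N


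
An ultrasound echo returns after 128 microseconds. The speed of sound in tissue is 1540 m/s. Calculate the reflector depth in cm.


depth = c * t / 2
t = 128 us = 1.2800e-04 s
depth = 1540 * 1.2800e-04 / 2
depth = 0.09856 m = 9.856 cm


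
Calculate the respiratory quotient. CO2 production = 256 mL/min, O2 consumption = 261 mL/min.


RQ = VCO2 / VO2
RQ = 256 / 261
RQ = 0.9808


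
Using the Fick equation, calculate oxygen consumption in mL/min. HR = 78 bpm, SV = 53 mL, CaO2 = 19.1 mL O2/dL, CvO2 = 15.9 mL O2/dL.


CO = HR*SV = 78*53/1000 = 4.134 L/min
a-v O2 diff = 19.1 - 15.9 = 3.2 mL/dL
VO2 = CO * (CaO2-CvO2) * 10 dL/L
VO2 = 4.134 * 3.2 * 10
VO2 = 132.3 mL/min


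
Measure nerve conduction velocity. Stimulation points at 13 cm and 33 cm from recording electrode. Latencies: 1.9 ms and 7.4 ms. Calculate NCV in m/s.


Distance = (33 - 13) / 100 = 0.2 m
dt = (7.4 - 1.9) / 1000 = 0.0055 s
NCV = dist / dt = 36.36 m/s


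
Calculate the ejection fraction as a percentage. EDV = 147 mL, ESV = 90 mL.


SV = EDV - ESV = 147 - 90 = 57 mL
EF = SV/EDV * 100 = 57/147 * 100
EF = 38.78%


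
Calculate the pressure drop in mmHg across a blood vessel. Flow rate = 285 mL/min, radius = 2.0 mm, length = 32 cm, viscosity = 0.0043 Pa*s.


dP = 8*mu*L*Q / (pi*r^4)
Q = 285 mL/min = 4.75e-06 m^3/s
dP = 1040.24 Pa = 1040.24 / 133.322 mmHg = 7.802 mmHg


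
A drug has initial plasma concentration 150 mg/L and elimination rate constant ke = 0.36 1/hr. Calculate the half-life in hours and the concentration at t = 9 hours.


t_half = ln(2) / ke = 0.693147 / 0.36 = 1.925 hr
C(t) = C0 * exp(-ke*t) = 150 * exp(-0.36*9)
C(9) = 5.875 mg/L


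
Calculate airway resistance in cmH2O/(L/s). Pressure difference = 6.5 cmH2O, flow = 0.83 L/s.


R = dP / flow
R = 6.5 / 0.83
R = 7.831 cmH2O/(L/s)


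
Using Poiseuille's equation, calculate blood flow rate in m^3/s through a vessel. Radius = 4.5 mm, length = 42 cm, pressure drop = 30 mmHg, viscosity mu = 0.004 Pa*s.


Q = pi*r^4*dP / (8*mu*L)
r = 0.0045 m, L = 0.42 m
dP = 30 mmHg = 3999.66 Pa
Q = 3.8337e-04 m^3/s


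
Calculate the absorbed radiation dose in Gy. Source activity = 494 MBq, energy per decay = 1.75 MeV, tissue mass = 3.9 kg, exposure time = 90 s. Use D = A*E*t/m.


A = 494 MBq = 4.9400e+08 Bq
E = 1.75 MeV = 2.8035e-13 J
D = A*E*t/m = 4.9400e+08*2.8035e-13*90/3.9
D = 0.003196 Gy


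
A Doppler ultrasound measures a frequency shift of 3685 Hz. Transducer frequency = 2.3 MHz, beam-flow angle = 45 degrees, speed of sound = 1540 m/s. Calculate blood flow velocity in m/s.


v = fd * c / (2 * f0 * cos(theta))
v = 3685 * 1540 / (2 * 2.3000e+06 * cos(45))
v = 1.745 m/s


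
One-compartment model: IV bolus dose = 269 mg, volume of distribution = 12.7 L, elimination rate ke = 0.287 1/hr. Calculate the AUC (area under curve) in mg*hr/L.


C0 = Dose/Vd = 269/12.7 = 21.1811 mg/L
AUC = C0/ke = 21.1811/0.287
AUC = 73.8 mg*hr/L


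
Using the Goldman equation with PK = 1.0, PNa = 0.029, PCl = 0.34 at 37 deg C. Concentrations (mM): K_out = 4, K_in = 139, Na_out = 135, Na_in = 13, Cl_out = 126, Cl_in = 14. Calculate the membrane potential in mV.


Vm = (RT/F)*ln((PK*Ko + PNa*Nao + PCl*Cli)/(PK*Ki + PNa*Nai + PCl*Clo))
Numer = 12.675, Denom = 182.217
Vm = -71.24 mV


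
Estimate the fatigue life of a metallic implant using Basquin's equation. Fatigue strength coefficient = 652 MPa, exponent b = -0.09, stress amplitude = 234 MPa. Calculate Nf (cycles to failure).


sigma_a = sigma_f' * (2Nf)^b
2Nf = (sigma_a/sigma_f')^(1/b)
2Nf = (234/652)^(1/-0.09)
2Nf = 88063.733
Nf = 4.403e+04


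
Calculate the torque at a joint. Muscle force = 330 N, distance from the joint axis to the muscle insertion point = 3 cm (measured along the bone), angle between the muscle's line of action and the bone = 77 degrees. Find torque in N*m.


Torque = F * d * sin(theta)   (moment arm = d*sin(theta))
d = 3 cm = 0.03 m
Torque = 330 * 0.03 * sin(77)
Torque = 9.646 N*m


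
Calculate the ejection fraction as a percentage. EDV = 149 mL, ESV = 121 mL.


SV = EDV - ESV = 149 - 121 = 28 mL
EF = SV/EDV * 100 = 28/149 * 100
EF = 18.79%


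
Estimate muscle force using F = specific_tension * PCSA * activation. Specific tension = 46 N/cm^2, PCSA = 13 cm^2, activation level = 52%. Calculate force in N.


F = sigma * PCSA * activation
F = 46 * 13 * 0.52
F = 311 N


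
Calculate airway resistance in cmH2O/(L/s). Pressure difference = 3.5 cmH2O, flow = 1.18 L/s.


R = dP / flow
R = 3.5 / 1.18
R = 2.966 cmH2O/(L/s)


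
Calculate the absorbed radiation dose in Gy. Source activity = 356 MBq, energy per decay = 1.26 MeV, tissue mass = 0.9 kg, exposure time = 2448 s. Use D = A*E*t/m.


A = 356 MBq = 3.5600e+08 Bq
E = 1.26 MeV = 2.01852e-13 J
D = A*E*t/m = 3.5600e+08*2.01852e-13*2448/0.9
D = 0.1955 Gy


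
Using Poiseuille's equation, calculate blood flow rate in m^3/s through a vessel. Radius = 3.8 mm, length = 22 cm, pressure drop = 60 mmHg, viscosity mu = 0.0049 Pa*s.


Q = pi*r^4*dP / (8*mu*L)
r = 0.0038 m, L = 0.22 m
dP = 60 mmHg = 7999.32 Pa
Q = 6.0762e-04 m^3/s


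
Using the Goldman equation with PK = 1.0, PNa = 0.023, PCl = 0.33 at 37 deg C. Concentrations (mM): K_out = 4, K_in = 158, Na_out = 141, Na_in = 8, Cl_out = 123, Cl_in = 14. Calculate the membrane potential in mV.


Vm = (RT/F)*ln((PK*Ko + PNa*Nao + PCl*Cli)/(PK*Ki + PNa*Nai + PCl*Clo))
Numer = 11.863, Denom = 198.774
Vm = -75.33 mV


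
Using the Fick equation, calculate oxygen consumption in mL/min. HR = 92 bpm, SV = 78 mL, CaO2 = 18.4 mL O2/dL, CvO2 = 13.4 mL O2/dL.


CO = HR*SV = 92*78/1000 = 7.176 L/min
a-v O2 diff = 18.4 - 13.4 = 5 mL/dL
VO2 = CO * (CaO2-CvO2) * 10 dL/L
VO2 = 7.176 * 5 * 10
VO2 = 358.8 mL/min


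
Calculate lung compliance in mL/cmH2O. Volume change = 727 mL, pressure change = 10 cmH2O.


C = dV / dP
C = 727 / 10
C = 72.7 mL/cmH2O


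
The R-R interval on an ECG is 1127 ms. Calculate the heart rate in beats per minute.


HR = 60 / RR_interval(s)
RR = 1127 ms = 1.127 s
HR = 60 / 1.127 = 53.24 bpm


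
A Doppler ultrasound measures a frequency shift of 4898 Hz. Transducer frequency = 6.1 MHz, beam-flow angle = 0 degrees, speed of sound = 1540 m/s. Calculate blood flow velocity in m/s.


v = fd * c / (2 * f0 * cos(theta))
v = 4898 * 1540 / (2 * 6.1000e+06 * cos(0))
v = 0.6183 m/s


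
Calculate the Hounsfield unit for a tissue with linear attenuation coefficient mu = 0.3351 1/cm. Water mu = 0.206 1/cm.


HU = ((mu_tissue - mu_water) / mu_water) * 1000
HU = ((0.3351 - 0.206) / 0.206) * 1000
HU = 626.7


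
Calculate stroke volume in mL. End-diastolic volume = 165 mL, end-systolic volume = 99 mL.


SV = EDV - ESV
SV = 165 - 99
SV = 66 mL


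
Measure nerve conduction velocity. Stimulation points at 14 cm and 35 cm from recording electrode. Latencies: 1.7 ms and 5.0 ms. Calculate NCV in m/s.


Distance = (35 - 14) / 100 = 0.21 m
dt = (5.0 - 1.7) / 1000 = 0.0033 s
NCV = dist / dt = 63.64 m/s


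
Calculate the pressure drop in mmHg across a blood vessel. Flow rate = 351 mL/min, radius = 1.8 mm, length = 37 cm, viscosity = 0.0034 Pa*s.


dP = 8*mu*L*Q / (pi*r^4)
Q = 351 mL/min = 5.85e-06 m^3/s
dP = 1785.2 Pa = 1785.2 / 133.322 mmHg = 13.39 mmHg


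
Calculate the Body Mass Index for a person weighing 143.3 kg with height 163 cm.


BMI = weight / height^2
height = 163 cm = 1.63 m
BMI = 143.3 / 1.63^2
BMI = 53.94 kg/m^2


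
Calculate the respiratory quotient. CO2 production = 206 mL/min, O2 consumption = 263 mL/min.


RQ = VCO2 / VO2
RQ = 206 / 263
RQ = 0.7833


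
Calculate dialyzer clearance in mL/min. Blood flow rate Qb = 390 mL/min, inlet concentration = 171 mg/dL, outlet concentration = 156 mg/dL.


K = Qb * (Cb_in - Cb_out) / Cb_in
K = 390 * (171 - 156) / 171
K = 34.21 mL/min


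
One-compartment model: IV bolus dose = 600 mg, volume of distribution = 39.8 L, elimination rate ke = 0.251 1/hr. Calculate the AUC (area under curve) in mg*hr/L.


C0 = Dose/Vd = 600/39.8 = 15.0754 mg/L
AUC = C0/ke = 15.0754/0.251
AUC = 60.06 mg*hr/L


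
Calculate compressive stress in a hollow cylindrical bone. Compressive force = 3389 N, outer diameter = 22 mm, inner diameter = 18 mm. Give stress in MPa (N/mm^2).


A = pi*(r_o^2 - r_i^2)
r_o = 11 mm, r_i = 9 mm
A = 125.664 mm^2
sigma = F/A = 3389 / 125.664
sigma = 26.97 MPa


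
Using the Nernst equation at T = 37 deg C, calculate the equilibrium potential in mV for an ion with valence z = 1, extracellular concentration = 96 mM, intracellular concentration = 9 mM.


E = (RT/(zF)) * ln(C_out/C_in)
T = 37 + 273.15 = 310.15 K
E = (8.314 * 310.15 / (1 * 96485)) * ln(96/9)
E = 63.26 mV


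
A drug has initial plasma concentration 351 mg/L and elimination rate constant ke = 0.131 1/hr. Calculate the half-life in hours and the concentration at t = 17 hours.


t_half = ln(2) / ke = 0.693147 / 0.131 = 5.291 hr
C(t) = C0 * exp(-ke*t) = 351 * exp(-0.131*17)
C(17) = 37.86 mg/L


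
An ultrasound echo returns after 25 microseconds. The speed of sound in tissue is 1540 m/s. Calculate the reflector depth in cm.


depth = c * t / 2
t = 25 us = 2.5000e-05 s
depth = 1540 * 2.5000e-05 / 2
depth = 0.01925 m = 1.925 cm


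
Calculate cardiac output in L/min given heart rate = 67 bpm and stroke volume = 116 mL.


CO = HR * SV
CO = 67 * 116 / 1000
CO = 7.772 L/min


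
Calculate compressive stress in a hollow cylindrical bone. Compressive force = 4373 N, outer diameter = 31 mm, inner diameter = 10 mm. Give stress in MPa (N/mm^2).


A = pi*(r_o^2 - r_i^2)
r_o = 15.5 mm, r_i = 5 mm
A = 676.228 mm^2
sigma = F/A = 4373 / 676.228
sigma = 6.467 MPa


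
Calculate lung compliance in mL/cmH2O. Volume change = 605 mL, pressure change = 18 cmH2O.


C = dV / dP
C = 605 / 18
C = 33.61 mL/cmH2O


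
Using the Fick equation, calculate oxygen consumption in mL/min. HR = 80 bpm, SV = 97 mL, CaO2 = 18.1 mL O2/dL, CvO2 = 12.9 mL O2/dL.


CO = HR*SV = 80*97/1000 = 7.76 L/min
a-v O2 diff = 18.1 - 12.9 = 5.2 mL/dL
VO2 = CO * (CaO2-CvO2) * 10 dL/L
VO2 = 7.76 * 5.2 * 10
VO2 = 403.5 mL/min


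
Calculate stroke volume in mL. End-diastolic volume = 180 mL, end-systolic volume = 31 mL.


SV = EDV - ESV
SV = 180 - 31
SV = 149 mL


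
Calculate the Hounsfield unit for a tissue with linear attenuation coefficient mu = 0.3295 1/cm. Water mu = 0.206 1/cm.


HU = ((mu_tissue - mu_water) / mu_water) * 1000
HU = ((0.3295 - 0.206) / 0.206) * 1000
HU = 599.5


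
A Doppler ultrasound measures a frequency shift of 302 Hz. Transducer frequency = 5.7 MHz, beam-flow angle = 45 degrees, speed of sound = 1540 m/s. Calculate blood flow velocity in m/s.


v = fd * c / (2 * f0 * cos(theta))
v = 302 * 1540 / (2 * 5.7000e+06 * cos(45))
v = 0.05769 m/s


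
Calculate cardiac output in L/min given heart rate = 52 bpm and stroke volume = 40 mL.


CO = HR * SV
CO = 52 * 40 / 1000
CO = 2.08 L/min


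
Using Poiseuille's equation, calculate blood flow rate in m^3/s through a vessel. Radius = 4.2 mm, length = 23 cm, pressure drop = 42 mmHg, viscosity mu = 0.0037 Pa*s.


Q = pi*r^4*dP / (8*mu*L)
r = 0.0042 m, L = 0.23 m
dP = 42 mmHg = 5599.524 Pa
Q = 8.0404e-04 m^3/s


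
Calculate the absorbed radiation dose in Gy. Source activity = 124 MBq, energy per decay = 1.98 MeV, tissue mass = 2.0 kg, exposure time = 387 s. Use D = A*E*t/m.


A = 124 MBq = 1.2400e+08 Bq
E = 1.98 MeV = 3.17196e-13 J
D = A*E*t/m = 1.2400e+08*3.17196e-13*387/2.0
D = 0.007611 Gy


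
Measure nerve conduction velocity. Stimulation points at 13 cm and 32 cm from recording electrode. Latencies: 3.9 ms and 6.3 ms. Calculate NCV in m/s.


Distance = (32 - 13) / 100 = 0.19 m
dt = (6.3 - 3.9) / 1000 = 0.0024 s
NCV = dist / dt = 79.17 m/s


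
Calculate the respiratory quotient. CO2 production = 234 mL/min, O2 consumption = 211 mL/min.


RQ = VCO2 / VO2
RQ = 234 / 211
RQ = 1.109


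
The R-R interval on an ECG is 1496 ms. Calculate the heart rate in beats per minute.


HR = 60 / RR_interval(s)
RR = 1496 ms = 1.496 s
HR = 60 / 1.496 = 40.11 bpm


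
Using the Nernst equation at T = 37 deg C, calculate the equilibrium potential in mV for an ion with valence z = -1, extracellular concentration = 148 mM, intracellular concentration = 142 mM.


E = (RT/(zF)) * ln(C_out/C_in)
T = 37 + 273.15 = 310.15 K
E = (8.314 * 310.15 / (-1 * 96485)) * ln(148/142)
E = -1.106 mV


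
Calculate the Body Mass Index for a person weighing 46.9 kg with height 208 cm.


BMI = weight / height^2
height = 208 cm = 2.08 m
BMI = 46.9 / 2.08^2
BMI = 10.84 kg/m^2


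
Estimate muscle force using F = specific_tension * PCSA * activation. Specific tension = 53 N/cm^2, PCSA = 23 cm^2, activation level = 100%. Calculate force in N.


F = sigma * PCSA * activation
F = 53 * 23 * 1
F = 1219 N


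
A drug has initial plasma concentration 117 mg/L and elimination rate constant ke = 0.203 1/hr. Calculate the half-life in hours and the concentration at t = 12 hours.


t_half = ln(2) / ke = 0.693147 / 0.203 = 3.415 hr
C(t) = C0 * exp(-ke*t) = 117 * exp(-0.203*12)
C(12) = 10.24 mg/L


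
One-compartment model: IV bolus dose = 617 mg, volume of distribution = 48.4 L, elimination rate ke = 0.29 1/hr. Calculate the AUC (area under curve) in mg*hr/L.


C0 = Dose/Vd = 617/48.4 = 12.7479 mg/L
AUC = C0/ke = 12.7479/0.29
AUC = 43.96 mg*hr/L


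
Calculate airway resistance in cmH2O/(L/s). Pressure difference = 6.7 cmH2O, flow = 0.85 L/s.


R = dP / flow
R = 6.7 / 0.85
R = 7.882 cmH2O/(L/s)


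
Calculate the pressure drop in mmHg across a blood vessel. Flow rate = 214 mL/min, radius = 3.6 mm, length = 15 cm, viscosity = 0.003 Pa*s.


dP = 8*mu*L*Q / (pi*r^4)
Q = 214 mL/min = 3.56667e-06 m^3/s
dP = 24.3336 Pa = 24.3336 / 133.322 mmHg = 0.1825 mmHg


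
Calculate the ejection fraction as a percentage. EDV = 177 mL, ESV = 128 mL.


SV = EDV - ESV = 177 - 128 = 49 mL
EF = SV/EDV * 100 = 49/177 * 100
EF = 27.68%


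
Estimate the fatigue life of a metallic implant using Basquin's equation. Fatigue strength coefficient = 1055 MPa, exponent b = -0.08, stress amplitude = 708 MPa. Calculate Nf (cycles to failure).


sigma_a = sigma_f' * (2Nf)^b
2Nf = (sigma_a/sigma_f')^(1/b)
2Nf = (708/1055)^(1/-0.08)
2Nf = 146.29855
Nf = 73.15


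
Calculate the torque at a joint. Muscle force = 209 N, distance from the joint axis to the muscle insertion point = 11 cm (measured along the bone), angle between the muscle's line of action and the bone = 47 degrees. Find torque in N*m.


Torque = F * d * sin(theta)   (moment arm = d*sin(theta))
d = 11 cm = 0.11 m
Torque = 209 * 0.11 * sin(47)
Torque = 16.81 N*m


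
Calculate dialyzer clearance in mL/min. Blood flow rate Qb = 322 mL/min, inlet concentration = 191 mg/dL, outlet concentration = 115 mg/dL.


K = Qb * (Cb_in - Cb_out) / Cb_in
K = 322 * (191 - 115) / 191
K = 128.1 mL/min


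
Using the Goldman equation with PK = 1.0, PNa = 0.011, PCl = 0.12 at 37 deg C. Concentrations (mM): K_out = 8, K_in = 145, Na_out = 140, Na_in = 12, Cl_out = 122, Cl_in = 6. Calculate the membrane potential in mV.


Vm = (RT/F)*ln((PK*Ko + PNa*Nao + PCl*Cli)/(PK*Ki + PNa*Nai + PCl*Clo))
Numer = 10.26, Denom = 159.772
Vm = -73.37 mV


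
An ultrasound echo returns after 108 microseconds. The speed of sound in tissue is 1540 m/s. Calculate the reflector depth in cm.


depth = c * t / 2
t = 108 us = 1.0800e-04 s
depth = 1540 * 1.0800e-04 / 2
depth = 0.08316 m = 8.316 cm


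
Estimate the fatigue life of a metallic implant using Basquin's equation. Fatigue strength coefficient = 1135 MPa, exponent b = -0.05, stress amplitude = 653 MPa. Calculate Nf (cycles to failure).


sigma_a = sigma_f' * (2Nf)^b
2Nf = (sigma_a/sigma_f')^(1/b)
2Nf = (653/1135)^(1/-0.05)
2Nf = 63336.434
Nf = 3.167e+04


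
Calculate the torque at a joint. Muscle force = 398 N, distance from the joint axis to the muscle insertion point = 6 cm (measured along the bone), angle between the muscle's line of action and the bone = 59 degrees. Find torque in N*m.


Torque = F * d * sin(theta)   (moment arm = d*sin(theta))
d = 6 cm = 0.06 m
Torque = 398 * 0.06 * sin(59)
Torque = 20.47 N*m


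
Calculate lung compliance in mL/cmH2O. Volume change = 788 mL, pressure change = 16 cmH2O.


C = dV / dP
C = 788 / 16
C = 49.25 mL/cmH2O


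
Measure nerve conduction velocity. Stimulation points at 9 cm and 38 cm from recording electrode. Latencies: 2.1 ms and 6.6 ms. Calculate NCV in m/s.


Distance = (38 - 9) / 100 = 0.29 m
dt = (6.6 - 2.1) / 1000 = 0.0045 s
NCV = dist / dt = 64.44 m/s


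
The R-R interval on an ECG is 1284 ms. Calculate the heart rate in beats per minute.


HR = 60 / RR_interval(s)
RR = 1284 ms = 1.284 s
HR = 60 / 1.284 = 46.73 bpm


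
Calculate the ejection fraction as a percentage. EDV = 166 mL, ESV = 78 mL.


SV = EDV - ESV = 166 - 78 = 88 mL
EF = SV/EDV * 100 = 88/166 * 100
EF = 53.01%


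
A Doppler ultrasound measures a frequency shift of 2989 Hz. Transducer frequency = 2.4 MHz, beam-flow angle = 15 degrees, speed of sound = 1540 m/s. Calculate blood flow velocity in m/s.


v = fd * c / (2 * f0 * cos(theta))
v = 2989 * 1540 / (2 * 2.4000e+06 * cos(15))
v = 0.9928 m/s


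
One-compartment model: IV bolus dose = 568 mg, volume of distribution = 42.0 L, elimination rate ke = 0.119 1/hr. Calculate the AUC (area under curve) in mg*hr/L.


C0 = Dose/Vd = 568/42.0 = 13.5238 mg/L
AUC = C0/ke = 13.5238/0.119
AUC = 113.6 mg*hr/L


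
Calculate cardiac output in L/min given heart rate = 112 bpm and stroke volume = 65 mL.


CO = HR * SV
CO = 112 * 65 / 1000
CO = 7.28 L/min


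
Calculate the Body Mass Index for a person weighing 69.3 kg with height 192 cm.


BMI = weight / height^2
height = 192 cm = 1.92 m
BMI = 69.3 / 1.92^2
BMI = 18.8 kg/m^2


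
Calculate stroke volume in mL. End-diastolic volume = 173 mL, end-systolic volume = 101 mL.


SV = EDV - ESV
SV = 173 - 101
SV = 72 mL


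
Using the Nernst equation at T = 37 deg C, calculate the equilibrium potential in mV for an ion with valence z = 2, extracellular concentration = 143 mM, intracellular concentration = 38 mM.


E = (RT/(zF)) * ln(C_out/C_in)
T = 37 + 273.15 = 310.15 K
E = (8.314 * 310.15 / (2 * 96485)) * ln(143/38)
E = 17.71 mV


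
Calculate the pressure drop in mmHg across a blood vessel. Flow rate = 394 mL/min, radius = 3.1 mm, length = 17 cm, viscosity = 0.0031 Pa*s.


dP = 8*mu*L*Q / (pi*r^4)
Q = 394 mL/min = 6.56667e-06 m^3/s
dP = 95.4221 Pa = 95.4221 / 133.322 mmHg = 0.7157 mmHg


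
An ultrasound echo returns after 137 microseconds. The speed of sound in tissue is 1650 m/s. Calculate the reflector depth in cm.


depth = c * t / 2
t = 137 us = 1.3700e-04 s
depth = 1650 * 1.3700e-04 / 2
depth = 0.113025 m = 11.3025 cm


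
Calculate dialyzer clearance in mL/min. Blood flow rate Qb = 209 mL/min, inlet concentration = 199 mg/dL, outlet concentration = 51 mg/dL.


K = Qb * (Cb_in - Cb_out) / Cb_in
K = 209 * (199 - 51) / 199
K = 155.4 mL/min


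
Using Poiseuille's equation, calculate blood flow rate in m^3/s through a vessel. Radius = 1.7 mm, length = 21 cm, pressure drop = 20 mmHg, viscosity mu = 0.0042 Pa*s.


Q = pi*r^4*dP / (8*mu*L)
r = 0.0017 m, L = 0.21 m
dP = 20 mmHg = 2666.44 Pa
Q = 9.9156e-06 m^3/s


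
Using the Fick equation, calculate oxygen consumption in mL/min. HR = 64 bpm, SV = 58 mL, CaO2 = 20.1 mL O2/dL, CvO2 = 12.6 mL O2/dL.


CO = HR*SV = 64*58/1000 = 3.712 L/min
a-v O2 diff = 20.1 - 12.6 = 7.5 mL/dL
VO2 = CO * (CaO2-CvO2) * 10 dL/L
VO2 = 3.712 * 7.5 * 10
VO2 = 278.4 mL/min


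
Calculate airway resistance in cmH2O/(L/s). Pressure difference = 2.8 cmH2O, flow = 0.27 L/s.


R = dP / flow
R = 2.8 / 0.27
R = 10.37 cmH2O/(L/s)


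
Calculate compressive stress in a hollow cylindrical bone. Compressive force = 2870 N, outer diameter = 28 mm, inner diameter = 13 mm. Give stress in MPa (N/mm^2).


A = pi*(r_o^2 - r_i^2)
r_o = 14 mm, r_i = 6.5 mm
A = 483.02 mm^2
sigma = F/A = 2870 / 483.02
sigma = 5.942 MPa


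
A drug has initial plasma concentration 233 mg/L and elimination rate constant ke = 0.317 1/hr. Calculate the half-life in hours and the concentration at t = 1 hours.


t_half = ln(2) / ke = 0.693147 / 0.317 = 2.187 hr
C(t) = C0 * exp(-ke*t) = 233 * exp(-0.317*1)
C(1) = 169.7 mg/L


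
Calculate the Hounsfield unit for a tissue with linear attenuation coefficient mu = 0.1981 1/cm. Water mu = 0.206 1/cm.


HU = ((mu_tissue - mu_water) / mu_water) * 1000
HU = ((0.1981 - 0.206) / 0.206) * 1000
HU = -38.35


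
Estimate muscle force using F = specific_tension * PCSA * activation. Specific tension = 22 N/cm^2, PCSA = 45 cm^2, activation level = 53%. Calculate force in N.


F = sigma * PCSA * activation
F = 22 * 45 * 0.53
F = 524.7 N


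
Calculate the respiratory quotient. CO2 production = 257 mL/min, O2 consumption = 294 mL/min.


RQ = VCO2 / VO2
RQ = 257 / 294
RQ = 0.8741


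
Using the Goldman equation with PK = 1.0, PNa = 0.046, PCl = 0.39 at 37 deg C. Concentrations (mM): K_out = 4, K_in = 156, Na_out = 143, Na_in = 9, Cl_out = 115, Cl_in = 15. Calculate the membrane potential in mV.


Vm = (RT/F)*ln((PK*Ko + PNa*Nao + PCl*Cli)/(PK*Ki + PNa*Nai + PCl*Clo))
Numer = 16.428, Denom = 201.264
Vm = -66.96 mV


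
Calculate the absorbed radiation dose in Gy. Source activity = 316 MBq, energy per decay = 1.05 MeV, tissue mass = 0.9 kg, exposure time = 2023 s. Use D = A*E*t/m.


A = 316 MBq = 3.1600e+08 Bq
E = 1.05 MeV = 1.6821e-13 J
D = A*E*t/m = 3.1600e+08*1.6821e-13*2023/0.9
D = 0.1195 Gy


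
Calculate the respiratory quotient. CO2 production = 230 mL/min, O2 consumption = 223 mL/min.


RQ = VCO2 / VO2
RQ = 230 / 223
RQ = 1.031


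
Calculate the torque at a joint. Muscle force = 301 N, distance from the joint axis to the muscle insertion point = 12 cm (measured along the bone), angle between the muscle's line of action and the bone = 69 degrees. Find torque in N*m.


Torque = F * d * sin(theta)   (moment arm = d*sin(theta))
d = 12 cm = 0.12 m
Torque = 301 * 0.12 * sin(69)
Torque = 33.72 N*m


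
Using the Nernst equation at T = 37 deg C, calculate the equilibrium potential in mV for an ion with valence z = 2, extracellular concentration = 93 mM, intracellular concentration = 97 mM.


E = (RT/(zF)) * ln(C_out/C_in)
T = 37 + 273.15 = 310.15 K
E = (8.314 * 310.15 / (2 * 96485)) * ln(93/97)
E = -0.5627 mV


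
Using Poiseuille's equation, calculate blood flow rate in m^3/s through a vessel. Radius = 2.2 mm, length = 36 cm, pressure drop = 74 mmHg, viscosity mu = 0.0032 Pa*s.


Q = pi*r^4*dP / (8*mu*L)
r = 0.0022 m, L = 0.36 m
dP = 74 mmHg = 9865.828 Pa
Q = 7.8783e-05 m^3/s


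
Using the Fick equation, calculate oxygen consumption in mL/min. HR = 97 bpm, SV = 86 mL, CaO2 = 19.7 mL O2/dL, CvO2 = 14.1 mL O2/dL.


CO = HR*SV = 97*86/1000 = 8.342 L/min
a-v O2 diff = 19.7 - 14.1 = 5.6 mL/dL
VO2 = CO * (CaO2-CvO2) * 10 dL/L
VO2 = 8.342 * 5.6 * 10
VO2 = 467.2 mL/min


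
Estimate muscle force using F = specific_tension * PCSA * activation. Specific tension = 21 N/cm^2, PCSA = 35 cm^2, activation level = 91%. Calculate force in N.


F = sigma * PCSA * activation
F = 21 * 35 * 0.91
F = 668.9 N


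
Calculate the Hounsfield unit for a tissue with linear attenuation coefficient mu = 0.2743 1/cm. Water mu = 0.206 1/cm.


HU = ((mu_tissue - mu_water) / mu_water) * 1000
HU = ((0.2743 - 0.206) / 0.206) * 1000
HU = 331.6


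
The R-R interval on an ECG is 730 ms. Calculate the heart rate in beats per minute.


HR = 60 / RR_interval(s)
RR = 730 ms = 0.73 s
HR = 60 / 0.73 = 82.19 bpm


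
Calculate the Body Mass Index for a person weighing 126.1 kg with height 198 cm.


BMI = weight / height^2
height = 198 cm = 1.98 m
BMI = 126.1 / 1.98^2
BMI = 32.17 kg/m^2


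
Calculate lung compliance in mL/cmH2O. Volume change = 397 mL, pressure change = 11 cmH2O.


C = dV / dP
C = 397 / 11
C = 36.09 mL/cmH2O


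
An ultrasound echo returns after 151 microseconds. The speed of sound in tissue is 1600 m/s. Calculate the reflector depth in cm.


depth = c * t / 2
t = 151 us = 1.5100e-04 s
depth = 1600 * 1.5100e-04 / 2
depth = 0.1208 m = 12.08 cm


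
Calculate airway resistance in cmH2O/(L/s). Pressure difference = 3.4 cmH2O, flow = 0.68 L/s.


R = dP / flow
R = 3.4 / 0.68
R = 5 cmH2O/(L/s)


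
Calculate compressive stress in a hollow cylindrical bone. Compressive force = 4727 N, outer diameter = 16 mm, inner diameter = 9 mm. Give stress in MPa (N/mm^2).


A = pi*(r_o^2 - r_i^2)
r_o = 8 mm, r_i = 4.5 mm
A = 137.445 mm^2
sigma = F/A = 4727 / 137.445
sigma = 34.39 MPa


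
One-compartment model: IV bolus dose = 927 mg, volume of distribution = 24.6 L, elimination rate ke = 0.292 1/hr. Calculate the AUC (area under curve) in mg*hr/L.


C0 = Dose/Vd = 927/24.6 = 37.6829 mg/L
AUC = C0/ke = 37.6829/0.292
AUC = 129.1 mg*hr/L


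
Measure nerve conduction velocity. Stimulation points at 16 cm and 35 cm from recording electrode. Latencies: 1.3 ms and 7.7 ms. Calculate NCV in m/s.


Distance = (35 - 16) / 100 = 0.19 m
dt = (7.7 - 1.3) / 1000 = 0.0064 s
NCV = dist / dt = 29.69 m/s


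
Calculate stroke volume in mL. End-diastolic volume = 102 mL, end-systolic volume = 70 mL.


SV = EDV - ESV
SV = 102 - 70
SV = 32 mL


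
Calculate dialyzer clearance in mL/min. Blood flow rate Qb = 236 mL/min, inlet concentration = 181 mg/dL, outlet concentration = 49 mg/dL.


K = Qb * (Cb_in - Cb_out) / Cb_in
K = 236 * (181 - 49) / 181
K = 172.1 mL/min


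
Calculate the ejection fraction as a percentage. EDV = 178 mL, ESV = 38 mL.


SV = EDV - ESV = 178 - 38 = 140 mL
EF = SV/EDV * 100 = 140/178 * 100
EF = 78.65%


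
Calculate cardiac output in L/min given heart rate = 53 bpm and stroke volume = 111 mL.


CO = HR * SV
CO = 53 * 111 / 1000
CO = 5.883 L/min


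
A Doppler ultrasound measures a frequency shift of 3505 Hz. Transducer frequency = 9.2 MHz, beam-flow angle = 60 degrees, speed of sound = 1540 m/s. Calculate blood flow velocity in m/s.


v = fd * c / (2 * f0 * cos(theta))
v = 3505 * 1540 / (2 * 9.2000e+06 * cos(60))
v = 0.5867 m/s


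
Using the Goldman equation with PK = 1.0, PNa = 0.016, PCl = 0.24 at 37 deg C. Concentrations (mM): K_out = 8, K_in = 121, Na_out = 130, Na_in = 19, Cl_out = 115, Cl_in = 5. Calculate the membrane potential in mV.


Vm = (RT/F)*ln((PK*Ko + PNa*Nao + PCl*Cli)/(PK*Ki + PNa*Nai + PCl*Clo))
Numer = 11.28, Denom = 148.904
Vm = -68.96 mV


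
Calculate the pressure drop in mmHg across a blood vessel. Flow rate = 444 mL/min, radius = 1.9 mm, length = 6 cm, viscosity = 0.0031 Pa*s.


dP = 8*mu*L*Q / (pi*r^4)
Q = 444 mL/min = 7.4e-06 m^3/s
dP = 268.949 Pa = 268.949 / 133.322 mmHg = 2.017 mmHg
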